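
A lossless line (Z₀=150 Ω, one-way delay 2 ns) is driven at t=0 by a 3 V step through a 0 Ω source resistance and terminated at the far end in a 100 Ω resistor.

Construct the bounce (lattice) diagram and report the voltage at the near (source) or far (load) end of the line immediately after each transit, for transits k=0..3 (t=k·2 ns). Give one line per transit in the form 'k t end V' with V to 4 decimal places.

Γ_L=-0.200000, Γ_S=-1.000000; launch V₁=3·150/150=3.000000
k=0 src: V=3.0000
k=1 load: inc=3.000000, refl=3.000000·-0.200000=-0.6000; V=0.000000+3.000000+-0.600000=2.4000
k=2 src: inc=-0.600000, refl=-0.600000·-1.000000=0.6000; V=3.000000+-0.600000+0.600000=3.0000
k=3 load: inc=0.600000, refl=0.600000·-0.200000=-0.1200; V=2.400000+0.600000+-0.120000=2.8800

0 0 source 3.0000
1 2 load 2.4000
2 4 source 3.0000
3 6 load 2.8800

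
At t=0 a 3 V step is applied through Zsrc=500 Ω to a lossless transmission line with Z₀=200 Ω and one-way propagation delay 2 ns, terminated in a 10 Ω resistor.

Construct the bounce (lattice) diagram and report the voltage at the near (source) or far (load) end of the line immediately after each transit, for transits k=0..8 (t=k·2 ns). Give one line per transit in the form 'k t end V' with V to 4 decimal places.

0 0 source 0.8571
1 2 load 0.0816
2 4 source -0.2507
3 6 load 0.0500
4 8 source 0.1789
5 10 load 0.0623
6 12 source 0.0123
7 14 load 0.0575
8 16 source 0.0769

Γ_L=-0.904762, Γ_S=0.428571; launch V₁=3·200/700=0.857143
k=0 src: V=0.8571
k=1 load: inc=0.857143, refl=0.857143·-0.904762=-0.7755; V=0.000000+0.857143+-0.775510=0.0816
k=2 src: inc=-0.775510, refl=-0.775510·0.428571=-0.3324; V=0.857143+-0.775510+-0.332362=-0.2507
k=3 load: inc=-0.332362, refl=-0.332362·-0.904762=0.3007; V=0.081633+-0.332362+0.300708=0.0500
k=4 src: inc=0.300708, refl=0.300708·0.428571=0.1289; V=-0.250729+0.300708+0.128875=0.1789
k=5 load: inc=0.128875, refl=0.128875·-0.904762=-0.1166; V=0.049979+0.128875+-0.116601=0.0623
k=6 src: inc=-0.116601, refl=-0.116601·0.428571=-0.0500; V=0.178854+-0.116601+-0.049972=0.0123
k=7 load: inc=-0.049972, refl=-0.049972·-0.904762=0.0452; V=0.062253+-0.049972+0.045213=0.0575
k=8 src: inc=0.045213, refl=0.045213·0.428571=0.0194; V=0.012281+0.045213+0.019377=0.0769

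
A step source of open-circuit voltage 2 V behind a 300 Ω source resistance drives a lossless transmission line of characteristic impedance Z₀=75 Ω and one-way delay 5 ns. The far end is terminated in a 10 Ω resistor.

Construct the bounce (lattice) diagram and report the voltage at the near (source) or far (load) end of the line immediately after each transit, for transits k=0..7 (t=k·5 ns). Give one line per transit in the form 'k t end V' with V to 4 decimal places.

Γ_L=-0.764706, Γ_S=0.600000; launch V₁=2·75/375=0.400000
k=0 src: V=0.4000
k=1 load: inc=0.400000, refl=0.400000·-0.764706=-0.3059; V=0.000000+0.400000+-0.305882=0.0941
k=2 src: inc=-0.305882, refl=-0.305882·0.600000=-0.1835; V=0.400000+-0.305882+-0.183529=-0.0894
k=3 load: inc=-0.183529, refl=-0.183529·-0.764706=0.1403; V=0.094118+-0.183529+0.140346=0.0509
k=4 src: inc=0.140346, refl=0.140346·0.600000=0.0842; V=-0.089412+0.140346+0.084208=0.1351
k=5 load: inc=0.084208, refl=0.084208·-0.764706=-0.0644; V=0.050934+0.084208+-0.064394=0.0707
k=6 src: inc=-0.064394, refl=-0.064394·0.600000=-0.0386; V=0.135142+-0.064394+-0.038636=0.0321
k=7 load: inc=-0.038636, refl=-0.038636·-0.764706=0.0295; V=0.070748+-0.038636+0.029546=0.0617

0 0 source 0.4000
1 5 load 0.0941
2 10 source -0.0894
3 15 load 0.0509
4 20 source 0.1351
5 25 load 0.0707
6 30 source 0.0321
7 35 load 0.0617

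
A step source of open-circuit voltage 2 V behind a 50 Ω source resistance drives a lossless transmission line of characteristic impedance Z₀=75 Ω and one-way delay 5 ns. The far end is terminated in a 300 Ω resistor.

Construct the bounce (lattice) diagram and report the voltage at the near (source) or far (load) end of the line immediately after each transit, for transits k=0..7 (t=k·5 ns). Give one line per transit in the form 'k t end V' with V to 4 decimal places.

0 0 source 1.2000
1 5 load 1.9200
2 10 source 1.7760
3 15 load 1.6896
4 20 source 1.7069
5 25 load 1.7172
6 30 source 1.7152
7 35 load 1.7139

Γ_L=0.600000, Γ_S=-0.200000; launch V₁=2·75/125=1.200000
k=0 src: V=1.2000
k=1 load: inc=1.200000, refl=1.200000·0.600000=0.7200; V=0.000000+1.200000+0.720000=1.9200
k=2 src: inc=0.720000, refl=0.720000·-0.200000=-0.1440; V=1.200000+0.720000+-0.144000=1.7760
k=3 load: inc=-0.144000, refl=-0.144000·0.600000=-0.0864; V=1.920000+-0.144000+-0.086400=1.6896
k=4 src: inc=-0.086400, refl=-0.086400·-0.200000=0.0173; V=1.776000+-0.086400+0.017280=1.7069
k=5 load: inc=0.017280, refl=0.017280·0.600000=0.0104; V=1.689600+0.017280+0.010368=1.7172
k=6 src: inc=0.010368, refl=0.010368·-0.200000=-0.0021; V=1.706880+0.010368+-0.002074=1.7152
k=7 load: inc=-0.002074, refl=-0.002074·0.600000=-0.0012; V=1.717248+-0.002074+-0.001244=1.7139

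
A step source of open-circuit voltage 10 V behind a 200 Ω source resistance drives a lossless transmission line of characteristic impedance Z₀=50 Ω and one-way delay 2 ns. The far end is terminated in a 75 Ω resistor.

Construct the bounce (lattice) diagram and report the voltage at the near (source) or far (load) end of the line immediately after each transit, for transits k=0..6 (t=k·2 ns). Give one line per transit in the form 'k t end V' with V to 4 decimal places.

Γ_L=0.200000, Γ_S=0.600000; launch V₁=10·50/250=2.000000
k=0 src: V=2.0000
k=1 load: inc=2.000000, refl=2.000000·0.200000=0.4000; V=0.000000+2.000000+0.400000=2.4000
k=2 src: inc=0.400000, refl=0.400000·0.600000=0.2400; V=2.000000+0.400000+0.240000=2.6400
k=3 load: inc=0.240000, refl=0.240000·0.200000=0.0480; V=2.400000+0.240000+0.048000=2.6880
k=4 src: inc=0.048000, refl=0.048000·0.600000=0.0288; V=2.640000+0.048000+0.028800=2.7168
k=5 load: inc=0.028800, refl=0.028800·0.200000=0.0058; V=2.688000+0.028800+0.005760=2.7226
k=6 src: inc=0.005760, refl=0.005760·0.600000=0.0035; V=2.716800+0.005760+0.003456=2.7260

0 0 source 2.0000
1 2 load 2.4000
2 4 source 2.6400
3 6 load 2.6880
4 8 source 2.7168
5 10 load 2.7226
6 12 source 2.7260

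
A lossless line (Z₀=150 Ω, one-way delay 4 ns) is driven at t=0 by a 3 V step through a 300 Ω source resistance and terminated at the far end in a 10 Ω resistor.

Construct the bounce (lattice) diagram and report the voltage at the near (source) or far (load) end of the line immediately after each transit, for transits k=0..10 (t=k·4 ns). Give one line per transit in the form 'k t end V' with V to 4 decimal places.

Γ_L=-0.875000, Γ_S=0.333333; launch V₁=3·150/450=1.000000
k=0 src: V=1.0000
k=1 load: inc=1.000000, refl=1.000000·-0.875000=-0.8750; V=0.000000+1.000000+-0.875000=0.1250
k=2 src: inc=-0.875000, refl=-0.875000·0.333333=-0.2917; V=1.000000+-0.875000+-0.291667=-0.1667
k=3 load: inc=-0.291667, refl=-0.291667·-0.875000=0.2552; V=0.125000+-0.291667+0.255208=0.0885
k=4 src: inc=0.255208, refl=0.255208·0.333333=0.0851; V=-0.166667+0.255208+0.085069=0.1736
k=5 load: inc=0.085069, refl=0.085069·-0.875000=-0.0744; V=0.088542+0.085069+-0.074436=0.0992
k=6 src: inc=-0.074436, refl=-0.074436·0.333333=-0.0248; V=0.173611+-0.074436+-0.024812=0.0744
k=7 load: inc=-0.024812, refl=-0.024812·-0.875000=0.0217; V=0.099175+-0.024812+0.021710=0.0961
k=8 src: inc=0.021710, refl=0.021710·0.333333=0.0072; V=0.074363+0.021710+0.007237=0.1033
k=9 load: inc=0.007237, refl=0.007237·-0.875000=-0.0063; V=0.096074+0.007237+-0.006332=0.0970
k=10 src: inc=-0.006332, refl=-0.006332·0.333333=-0.0021; V=0.103311+-0.006332+-0.002111=0.0949

0 0 source 1.0000
1 4 load 0.1250
2 8 source -0.1667
3 12 load 0.0885
4 16 source 0.1736
5 20 load 0.0992
6 24 source 0.0744
7 28 load 0.0961
8 32 source 0.1033
9 36 load 0.0970
10 40 source 0.0949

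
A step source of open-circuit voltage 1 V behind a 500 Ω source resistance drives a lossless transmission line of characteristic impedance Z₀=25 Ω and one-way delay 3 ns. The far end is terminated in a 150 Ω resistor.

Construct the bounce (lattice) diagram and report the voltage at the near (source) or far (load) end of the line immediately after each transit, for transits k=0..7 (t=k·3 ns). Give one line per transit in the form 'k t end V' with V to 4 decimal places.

Γ_L=0.714286, Γ_S=0.904762; launch V₁=1·25/525=0.047619
k=0 src: V=0.0476
k=1 load: inc=0.047619, refl=0.047619·0.714286=0.0340; V=0.000000+0.047619+0.034014=0.0816
k=2 src: inc=0.034014, refl=0.034014·0.904762=0.0308; V=0.047619+0.034014+0.030774=0.1124
k=3 load: inc=0.030774, refl=0.030774·0.714286=0.0220; V=0.081633+0.030774+0.021982=0.1344
k=4 src: inc=0.021982, refl=0.021982·0.904762=0.0199; V=0.112407+0.021982+0.019888=0.1543
k=5 load: inc=0.019888, refl=0.019888·0.714286=0.0142; V=0.134388+0.019888+0.014206=0.1685
k=6 src: inc=0.014206, refl=0.014206·0.904762=0.0129; V=0.154277+0.014206+0.012853=0.1813
k=7 load: inc=0.012853, refl=0.012853·0.714286=0.0092; V=0.168482+0.012853+0.009181=0.1905

0 0 source 0.0476
1 3 load 0.0816
2 6 source 0.1124
3 9 load 0.1344
4 12 source 0.1543
5 15 load 0.1685
6 18 source 0.1813
7 21 load 0.1905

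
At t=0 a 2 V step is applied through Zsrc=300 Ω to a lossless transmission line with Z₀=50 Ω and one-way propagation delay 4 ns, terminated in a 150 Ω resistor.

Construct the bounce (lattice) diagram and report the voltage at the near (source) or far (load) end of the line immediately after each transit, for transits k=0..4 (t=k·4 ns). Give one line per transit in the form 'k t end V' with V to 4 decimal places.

0 0 source 0.2857
1 4 load 0.4286
2 8 source 0.5306
3 12 load 0.5816
4 16 source 0.6181

Γ_L=0.500000, Γ_S=0.714286; launch V₁=2·50/350=0.285714
k=0 src: V=0.2857
k=1 load: inc=0.285714, refl=0.285714·0.500000=0.1429; V=0.000000+0.285714+0.142857=0.4286
k=2 src: inc=0.142857, refl=0.142857·0.714286=0.1020; V=0.285714+0.142857+0.102041=0.5306
k=3 load: inc=0.102041, refl=0.102041·0.500000=0.0510; V=0.428571+0.102041+0.051020=0.5816
k=4 src: inc=0.051020, refl=0.051020·0.714286=0.0364; V=0.530612+0.051020+0.036443=0.6181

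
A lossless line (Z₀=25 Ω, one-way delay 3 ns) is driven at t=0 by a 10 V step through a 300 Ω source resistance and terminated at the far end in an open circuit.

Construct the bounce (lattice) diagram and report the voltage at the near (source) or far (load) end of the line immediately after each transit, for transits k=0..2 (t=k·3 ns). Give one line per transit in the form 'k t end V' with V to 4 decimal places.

Γ_L=1.000000, Γ_S=0.846154; launch V₁=10·25/325=0.769231
k=0 src: V=0.7692
k=1 load: inc=0.769231, refl=0.769231·1.000000=0.7692; V=0.000000+0.769231+0.769231=1.5385
k=2 src: inc=0.769231, refl=0.769231·0.846154=0.6509; V=0.769231+0.769231+0.650888=2.1893

0 0 source 0.7692
1 3 load 1.5385
2 6 source 2.1893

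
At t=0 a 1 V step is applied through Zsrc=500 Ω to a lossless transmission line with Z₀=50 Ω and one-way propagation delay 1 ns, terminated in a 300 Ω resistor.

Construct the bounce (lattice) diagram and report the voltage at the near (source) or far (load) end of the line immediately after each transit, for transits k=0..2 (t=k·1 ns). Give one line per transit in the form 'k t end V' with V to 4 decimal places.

0 0 source 0.0909
1 1 load 0.1558
2 2 source 0.2090

Γ_L=0.714286, Γ_S=0.818182; launch V₁=1·50/550=0.090909
k=0 src: V=0.0909
k=1 load: inc=0.090909, refl=0.090909·0.714286=0.0649; V=0.000000+0.090909+0.064935=0.1558
k=2 src: inc=0.064935, refl=0.064935·0.818182=0.0531; V=0.090909+0.064935+0.053129=0.2090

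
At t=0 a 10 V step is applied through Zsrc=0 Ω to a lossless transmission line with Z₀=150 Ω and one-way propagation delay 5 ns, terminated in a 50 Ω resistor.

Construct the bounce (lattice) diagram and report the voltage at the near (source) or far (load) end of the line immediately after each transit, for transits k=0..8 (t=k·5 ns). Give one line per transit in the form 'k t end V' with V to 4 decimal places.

Γ_L=-0.500000, Γ_S=-1.000000; launch V₁=10·150/150=10.000000
k=0 src: V=10.0000
k=1 load: inc=10.000000, refl=10.000000·-0.500000=-5.0000; V=0.000000+10.000000+-5.000000=5.0000
k=2 src: inc=-5.000000, refl=-5.000000·-1.000000=5.0000; V=10.000000+-5.000000+5.000000=10.0000
k=3 load: inc=5.000000, refl=5.000000·-0.500000=-2.5000; V=5.000000+5.000000+-2.500000=7.5000
k=4 src: inc=-2.500000, refl=-2.500000·-1.000000=2.5000; V=10.000000+-2.500000+2.500000=10.0000
k=5 load: inc=2.500000, refl=2.500000·-0.500000=-1.2500; V=7.500000+2.500000+-1.250000=8.7500
k=6 src: inc=-1.250000, refl=-1.250000·-1.000000=1.2500; V=10.000000+-1.250000+1.250000=10.0000
k=7 load: inc=1.250000, refl=1.250000·-0.500000=-0.6250; V=8.750000+1.250000+-0.625000=9.3750
k=8 src: inc=-0.625000, refl=-0.625000·-1.000000=0.6250; V=10.000000+-0.625000+0.625000=10.0000

0 0 source 10.0000
1 5 load 5.0000
2 10 source 10.0000
3 15 load 7.5000
4 20 source 10.0000
5 25 load 8.7500
6 30 source 10.0000
7 35 load 9.3750
8 40 source 10.0000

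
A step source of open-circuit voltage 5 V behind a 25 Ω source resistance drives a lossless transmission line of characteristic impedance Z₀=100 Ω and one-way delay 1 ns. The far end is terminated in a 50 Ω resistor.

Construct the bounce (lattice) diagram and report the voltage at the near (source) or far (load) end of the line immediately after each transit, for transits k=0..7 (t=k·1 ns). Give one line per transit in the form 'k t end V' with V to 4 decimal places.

Γ_L=-0.333333, Γ_S=-0.600000; launch V₁=5·100/125=4.000000
k=0 src: V=4.0000
k=1 load: inc=4.000000, refl=4.000000·-0.333333=-1.3333; V=0.000000+4.000000+-1.333333=2.6667
k=2 src: inc=-1.333333, refl=-1.333333·-0.600000=0.8000; V=4.000000+-1.333333+0.800000=3.4667
k=3 load: inc=0.800000, refl=0.800000·-0.333333=-0.2667; V=2.666667+0.800000+-0.266667=3.2000
k=4 src: inc=-0.266667, refl=-0.266667·-0.600000=0.1600; V=3.466667+-0.266667+0.160000=3.3600
k=5 load: inc=0.160000, refl=0.160000·-0.333333=-0.0533; V=3.200000+0.160000+-0.053333=3.3067
k=6 src: inc=-0.053333, refl=-0.053333·-0.600000=0.0320; V=3.360000+-0.053333+0.032000=3.3387
k=7 load: inc=0.032000, refl=0.032000·-0.333333=-0.0107; V=3.306667+0.032000+-0.010667=3.3280

0 0 source 4.0000
1 1 load 2.6667
2 2 source 3.4667
3 3 load 3.2000
4 4 source 3.3600
5 5 load 3.3067
6 6 source 3.3387
7 7 load 3.3280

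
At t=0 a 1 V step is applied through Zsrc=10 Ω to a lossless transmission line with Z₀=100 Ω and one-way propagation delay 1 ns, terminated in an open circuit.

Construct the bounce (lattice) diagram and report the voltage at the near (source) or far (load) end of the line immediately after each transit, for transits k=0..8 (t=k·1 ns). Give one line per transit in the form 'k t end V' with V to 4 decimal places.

0 0 source 0.9091
1 1 load 1.8182
2 2 source 1.0744
3 3 load 0.3306
4 4 source 0.9391
5 5 load 1.5477
6 6 source 1.0498
7 7 load 0.5519
8 8 source 0.9593

Γ_L=1.000000, Γ_S=-0.818182; launch V₁=1·100/110=0.909091
k=0 src: V=0.9091
k=1 load: inc=0.909091, refl=0.909091·1.000000=0.9091; V=0.000000+0.909091+0.909091=1.8182
k=2 src: inc=0.909091, refl=0.909091·-0.818182=-0.7438; V=0.909091+0.909091+-0.743802=1.0744
k=3 load: inc=-0.743802, refl=-0.743802·1.000000=-0.7438; V=1.818182+-0.743802+-0.743802=0.3306
k=4 src: inc=-0.743802, refl=-0.743802·-0.818182=0.6086; V=1.074380+-0.743802+0.608565=0.9391
k=5 load: inc=0.608565, refl=0.608565·1.000000=0.6086; V=0.330579+0.608565+0.608565=1.5477
k=6 src: inc=0.608565, refl=0.608565·-0.818182=-0.4979; V=0.939144+0.608565+-0.497917=1.0498
k=7 load: inc=-0.497917, refl=-0.497917·1.000000=-0.4979; V=1.547708+-0.497917+-0.497917=0.5519
k=8 src: inc=-0.497917, refl=-0.497917·-0.818182=0.4074; V=1.049792+-0.497917+0.407386=0.9593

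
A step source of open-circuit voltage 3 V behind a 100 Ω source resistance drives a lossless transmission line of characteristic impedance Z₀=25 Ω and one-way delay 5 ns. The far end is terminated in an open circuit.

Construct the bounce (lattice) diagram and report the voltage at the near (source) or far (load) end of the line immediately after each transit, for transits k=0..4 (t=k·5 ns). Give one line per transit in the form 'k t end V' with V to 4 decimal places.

Γ_L=1.000000, Γ_S=0.600000; launch V₁=3·25/125=0.600000
k=0 src: V=0.6000
k=1 load: inc=0.600000, refl=0.600000·1.000000=0.6000; V=0.000000+0.600000+0.600000=1.2000
k=2 src: inc=0.600000, refl=0.600000·0.600000=0.3600; V=0.600000+0.600000+0.360000=1.5600
k=3 load: inc=0.360000, refl=0.360000·1.000000=0.3600; V=1.200000+0.360000+0.360000=1.9200
k=4 src: inc=0.360000, refl=0.360000·0.600000=0.2160; V=1.560000+0.360000+0.216000=2.1360

0 0 source 0.6000
1 5 load 1.2000
2 10 source 1.5600
3 15 load 1.9200
4 20 source 2.1360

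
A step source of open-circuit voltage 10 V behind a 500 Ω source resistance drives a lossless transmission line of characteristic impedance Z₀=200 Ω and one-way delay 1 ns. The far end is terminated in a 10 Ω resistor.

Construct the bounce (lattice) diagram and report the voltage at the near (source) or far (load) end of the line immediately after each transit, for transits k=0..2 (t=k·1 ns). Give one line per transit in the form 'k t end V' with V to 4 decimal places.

0 0 source 2.8571
1 1 load 0.2721
2 2 source -0.8358

Γ_L=-0.904762, Γ_S=0.428571; launch V₁=10·200/700=2.857143
k=0 src: V=2.8571
k=1 load: inc=2.857143, refl=2.857143·-0.904762=-2.5850; V=0.000000+2.857143+-2.585034=0.2721
k=2 src: inc=-2.585034, refl=-2.585034·0.428571=-1.1079; V=2.857143+-2.585034+-1.107872=-0.8358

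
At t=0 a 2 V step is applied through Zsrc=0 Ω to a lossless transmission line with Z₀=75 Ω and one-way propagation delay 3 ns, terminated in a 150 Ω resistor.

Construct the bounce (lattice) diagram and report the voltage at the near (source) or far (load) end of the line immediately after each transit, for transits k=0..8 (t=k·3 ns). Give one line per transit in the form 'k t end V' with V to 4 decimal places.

Γ_L=0.333333, Γ_S=-1.000000; launch V₁=2·75/75=2.000000
k=0 src: V=2.0000
k=1 load: inc=2.000000, refl=2.000000·0.333333=0.6667; V=0.000000+2.000000+0.666667=2.6667
k=2 src: inc=0.666667, refl=0.666667·-1.000000=-0.6667; V=2.000000+0.666667+-0.666667=2.0000
k=3 load: inc=-0.666667, refl=-0.666667·0.333333=-0.2222; V=2.666667+-0.666667+-0.222222=1.7778
k=4 src: inc=-0.222222, refl=-0.222222·-1.000000=0.2222; V=2.000000+-0.222222+0.222222=2.0000
k=5 load: inc=0.222222, refl=0.222222·0.333333=0.0741; V=1.777778+0.222222+0.074074=2.0741
k=6 src: inc=0.074074, refl=0.074074·-1.000000=-0.0741; V=2.000000+0.074074+-0.074074=2.0000
k=7 load: inc=-0.074074, refl=-0.074074·0.333333=-0.0247; V=2.074074+-0.074074+-0.024691=1.9753
k=8 src: inc=-0.024691, refl=-0.024691·-1.000000=0.0247; V=2.000000+-0.024691+0.024691=2.0000

0 0 source 2.0000
1 3 load 2.6667
2 6 source 2.0000
3 9 load 1.7778
4 12 source 2.0000
5 15 load 2.0741
6 18 source 2.0000
7 21 load 1.9753
8 24 source 2.0000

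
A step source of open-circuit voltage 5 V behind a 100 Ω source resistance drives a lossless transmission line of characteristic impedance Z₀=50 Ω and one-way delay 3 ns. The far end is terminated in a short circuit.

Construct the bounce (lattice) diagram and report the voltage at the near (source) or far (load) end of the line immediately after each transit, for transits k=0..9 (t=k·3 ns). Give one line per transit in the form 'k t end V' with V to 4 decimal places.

Γ_L=-1.000000, Γ_S=0.333333; launch V₁=5·50/150=1.666667
k=0 src: V=1.6667
k=1 load: inc=1.666667, refl=1.666667·-1.000000=-1.6667; V=0.000000+1.666667+-1.666667=0.0000
k=2 src: inc=-1.666667, refl=-1.666667·0.333333=-0.5556; V=1.666667+-1.666667+-0.555556=-0.5556
k=3 load: inc=-0.555556, refl=-0.555556·-1.000000=0.5556; V=0.000000+-0.555556+0.555556=0.0000
k=4 src: inc=0.555556, refl=0.555556·0.333333=0.1852; V=-0.555556+0.555556+0.185185=0.1852
k=5 load: inc=0.185185, refl=0.185185·-1.000000=-0.1852; V=0.000000+0.185185+-0.185185=0.0000
k=6 src: inc=-0.185185, refl=-0.185185·0.333333=-0.0617; V=0.185185+-0.185185+-0.061728=-0.0617
k=7 load: inc=-0.061728, refl=-0.061728·-1.000000=0.0617; V=0.000000+-0.061728+0.061728=0.0000
k=8 src: inc=0.061728, refl=0.061728·0.333333=0.0206; V=-0.061728+0.061728+0.020576=0.0206
k=9 load: inc=0.020576, refl=0.020576·-1.000000=-0.0206; V=0.000000+0.020576+-0.020576=0.0000

0 0 source 1.6667
1 3 load 0.0000
2 6 source -0.5556
3 9 load 0.0000
4 12 source 0.1852
5 15 load 0.0000
6 18 source -0.0617
7 21 load 0.0000
8 24 source 0.0206
9 27 load 0.0000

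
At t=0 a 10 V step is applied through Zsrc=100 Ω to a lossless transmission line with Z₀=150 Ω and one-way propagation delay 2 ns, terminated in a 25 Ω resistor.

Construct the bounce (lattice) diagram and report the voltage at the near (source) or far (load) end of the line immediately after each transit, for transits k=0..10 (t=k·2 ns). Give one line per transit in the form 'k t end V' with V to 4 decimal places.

Γ_L=-0.714286, Γ_S=-0.200000; launch V₁=10·150/250=6.000000
k=0 src: V=6.0000
k=1 load: inc=6.000000, refl=6.000000·-0.714286=-4.2857; V=0.000000+6.000000+-4.285714=1.7143
k=2 src: inc=-4.285714, refl=-4.285714·-0.200000=0.8571; V=6.000000+-4.285714+0.857143=2.5714
k=3 load: inc=0.857143, refl=0.857143·-0.714286=-0.6122; V=1.714286+0.857143+-0.612245=1.9592
k=4 src: inc=-0.612245, refl=-0.612245·-0.200000=0.1224; V=2.571429+-0.612245+0.122449=2.0816
k=5 load: inc=0.122449, refl=0.122449·-0.714286=-0.0875; V=1.959184+0.122449+-0.087464=1.9942
k=6 src: inc=-0.087464, refl=-0.087464·-0.200000=0.0175; V=2.081633+-0.087464+0.017493=2.0117
k=7 load: inc=0.017493, refl=0.017493·-0.714286=-0.0125; V=1.994169+0.017493+-0.012495=1.9992
k=8 src: inc=-0.012495, refl=-0.012495·-0.200000=0.0025; V=2.011662+-0.012495+0.002499=2.0017
k=9 load: inc=0.002499, refl=0.002499·-0.714286=-0.0018; V=1.999167+0.002499+-0.001785=1.9999
k=10 src: inc=-0.001785, refl=-0.001785·-0.200000=0.0004; V=2.001666+-0.001785+0.000357=2.0002

0 0 source 6.0000
1 2 load 1.7143
2 4 source 2.5714
3 6 load 1.9592
4 8 source 2.0816
5 10 load 1.9942
6 12 source 2.0117
7 14 load 1.9992
8 16 source 2.0017
9 18 load 1.9999
10 20 source 2.0002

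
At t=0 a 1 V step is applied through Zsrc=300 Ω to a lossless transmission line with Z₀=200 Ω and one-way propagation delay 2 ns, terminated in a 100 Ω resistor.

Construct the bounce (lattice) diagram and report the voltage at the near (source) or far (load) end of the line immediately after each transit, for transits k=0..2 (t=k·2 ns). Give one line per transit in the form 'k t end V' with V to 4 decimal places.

0 0 source 0.4000
1 2 load 0.2667
2 4 source 0.2400

Γ_L=-0.333333, Γ_S=0.200000; launch V₁=1·200/500=0.400000
k=0 src: V=0.4000
k=1 load: inc=0.400000, refl=0.400000·-0.333333=-0.1333; V=0.000000+0.400000+-0.133333=0.2667
k=2 src: inc=-0.133333, refl=-0.133333·0.200000=-0.0267; V=0.400000+-0.133333+-0.026667=0.2400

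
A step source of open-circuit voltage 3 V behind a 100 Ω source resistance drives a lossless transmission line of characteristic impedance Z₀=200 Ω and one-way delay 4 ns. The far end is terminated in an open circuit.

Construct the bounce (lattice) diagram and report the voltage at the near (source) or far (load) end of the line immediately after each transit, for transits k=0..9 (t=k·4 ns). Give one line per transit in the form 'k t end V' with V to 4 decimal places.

Γ_L=1.000000, Γ_S=-0.333333; launch V₁=3·200/300=2.000000
k=0 src: V=2.0000
k=1 load: inc=2.000000, refl=2.000000·1.000000=2.0000; V=0.000000+2.000000+2.000000=4.0000
k=2 src: inc=2.000000, refl=2.000000·-0.333333=-0.6667; V=2.000000+2.000000+-0.666667=3.3333
k=3 load: inc=-0.666667, refl=-0.666667·1.000000=-0.6667; V=4.000000+-0.666667+-0.666667=2.6667
k=4 src: inc=-0.666667, refl=-0.666667·-0.333333=0.2222; V=3.333333+-0.666667+0.222222=2.8889
k=5 load: inc=0.222222, refl=0.222222·1.000000=0.2222; V=2.666667+0.222222+0.222222=3.1111
k=6 src: inc=0.222222, refl=0.222222·-0.333333=-0.0741; V=2.888889+0.222222+-0.074074=3.0370
k=7 load: inc=-0.074074, refl=-0.074074·1.000000=-0.0741; V=3.111111+-0.074074+-0.074074=2.9630
k=8 src: inc=-0.074074, refl=-0.074074·-0.333333=0.0247; V=3.037037+-0.074074+0.024691=2.9877
k=9 load: inc=0.024691, refl=0.024691·1.000000=0.0247; V=2.962963+0.024691+0.024691=3.0123

0 0 source 2.0000
1 4 load 4.0000
2 8 source 3.3333
3 12 load 2.6667
4 16 source 2.8889
5 20 load 3.1111
6 24 source 3.0370
7 28 load 2.9630
8 32 source 2.9877
9 36 load 3.0123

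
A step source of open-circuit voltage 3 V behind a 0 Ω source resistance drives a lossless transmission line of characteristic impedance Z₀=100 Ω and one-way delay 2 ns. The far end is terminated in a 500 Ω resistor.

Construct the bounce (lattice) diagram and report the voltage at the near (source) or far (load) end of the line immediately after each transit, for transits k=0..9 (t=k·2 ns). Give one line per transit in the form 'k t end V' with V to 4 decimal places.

0 0 source 3.0000
1 2 load 5.0000
2 4 source 3.0000
3 6 load 1.6667
4 8 source 3.0000
5 10 load 3.8889
6 12 source 3.0000
7 14 load 2.4074
8 16 source 3.0000
9 18 load 3.3951

Γ_L=0.666667, Γ_S=-1.000000; launch V₁=3·100/100=3.000000
k=0 src: V=3.0000
k=1 load: inc=3.000000, refl=3.000000·0.666667=2.0000; V=0.000000+3.000000+2.000000=5.0000
k=2 src: inc=2.000000, refl=2.000000·-1.000000=-2.0000; V=3.000000+2.000000+-2.000000=3.0000
k=3 load: inc=-2.000000, refl=-2.000000·0.666667=-1.3333; V=5.000000+-2.000000+-1.333333=1.6667
k=4 src: inc=-1.333333, refl=-1.333333·-1.000000=1.3333; V=3.000000+-1.333333+1.333333=3.0000
k=5 load: inc=1.333333, refl=1.333333·0.666667=0.8889; V=1.666667+1.333333+0.888889=3.8889
k=6 src: inc=0.888889, refl=0.888889·-1.000000=-0.8889; V=3.000000+0.888889+-0.888889=3.0000
k=7 load: inc=-0.888889, refl=-0.888889·0.666667=-0.5926; V=3.888889+-0.888889+-0.592593=2.4074
k=8 src: inc=-0.592593, refl=-0.592593·-1.000000=0.5926; V=3.000000+-0.592593+0.592593=3.0000
k=9 load: inc=0.592593, refl=0.592593·0.666667=0.3951; V=2.407407+0.592593+0.395062=3.3951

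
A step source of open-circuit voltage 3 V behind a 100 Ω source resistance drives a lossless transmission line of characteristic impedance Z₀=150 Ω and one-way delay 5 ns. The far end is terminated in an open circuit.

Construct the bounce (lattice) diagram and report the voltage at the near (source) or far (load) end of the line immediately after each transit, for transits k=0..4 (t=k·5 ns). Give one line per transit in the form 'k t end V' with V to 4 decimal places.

Γ_L=1.000000, Γ_S=-0.200000; launch V₁=3·150/250=1.800000
k=0 src: V=1.8000
k=1 load: inc=1.800000, refl=1.800000·1.000000=1.8000; V=0.000000+1.800000+1.800000=3.6000
k=2 src: inc=1.800000, refl=1.800000·-0.200000=-0.3600; V=1.800000+1.800000+-0.360000=3.2400
k=3 load: inc=-0.360000, refl=-0.360000·1.000000=-0.3600; V=3.600000+-0.360000+-0.360000=2.8800
k=4 src: inc=-0.360000, refl=-0.360000·-0.200000=0.0720; V=3.240000+-0.360000+0.072000=2.9520

0 0 source 1.8000
1 5 load 3.6000
2 10 source 3.2400
3 15 load 2.8800
4 20 source 2.9520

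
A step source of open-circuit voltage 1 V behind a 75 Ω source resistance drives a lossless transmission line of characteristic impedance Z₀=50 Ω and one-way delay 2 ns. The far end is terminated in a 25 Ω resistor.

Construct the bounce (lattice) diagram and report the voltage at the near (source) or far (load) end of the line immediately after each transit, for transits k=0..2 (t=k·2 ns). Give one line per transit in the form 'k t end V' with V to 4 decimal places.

0 0 source 0.4000
1 2 load 0.2667
2 4 source 0.2400

Γ_L=-0.333333, Γ_S=0.200000; launch V₁=1·50/125=0.400000
k=0 src: V=0.4000
k=1 load: inc=0.400000, refl=0.400000·-0.333333=-0.1333; V=0.000000+0.400000+-0.133333=0.2667
k=2 src: inc=-0.133333, refl=-0.133333·0.200000=-0.0267; V=0.400000+-0.133333+-0.026667=0.2400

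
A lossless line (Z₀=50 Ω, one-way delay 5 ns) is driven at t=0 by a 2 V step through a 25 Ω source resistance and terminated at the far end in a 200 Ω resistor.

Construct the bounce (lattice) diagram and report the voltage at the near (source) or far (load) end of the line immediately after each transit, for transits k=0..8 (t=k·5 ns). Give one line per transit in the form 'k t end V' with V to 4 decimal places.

0 0 source 1.3333
1 5 load 2.1333
2 10 source 1.8667
3 15 load 1.7067
4 20 source 1.7600
5 25 load 1.7920
6 30 source 1.7813
7 35 load 1.7749
8 40 source 1.7771

Γ_L=0.600000, Γ_S=-0.333333; launch V₁=2·50/75=1.333333
k=0 src: V=1.3333
k=1 load: inc=1.333333, refl=1.333333·0.600000=0.8000; V=0.000000+1.333333+0.800000=2.1333
k=2 src: inc=0.800000, refl=0.800000·-0.333333=-0.2667; V=1.333333+0.800000+-0.266667=1.8667
k=3 load: inc=-0.266667, refl=-0.266667·0.600000=-0.1600; V=2.133333+-0.266667+-0.160000=1.7067
k=4 src: inc=-0.160000, refl=-0.160000·-0.333333=0.0533; V=1.866667+-0.160000+0.053333=1.7600
k=5 load: inc=0.053333, refl=0.053333·0.600000=0.0320; V=1.706667+0.053333+0.032000=1.7920
k=6 src: inc=0.032000, refl=0.032000·-0.333333=-0.0107; V=1.760000+0.032000+-0.010667=1.7813
k=7 load: inc=-0.010667, refl=-0.010667·0.600000=-0.0064; V=1.792000+-0.010667+-0.006400=1.7749
k=8 src: inc=-0.006400, refl=-0.006400·-0.333333=0.0021; V=1.781333+-0.006400+0.002133=1.7771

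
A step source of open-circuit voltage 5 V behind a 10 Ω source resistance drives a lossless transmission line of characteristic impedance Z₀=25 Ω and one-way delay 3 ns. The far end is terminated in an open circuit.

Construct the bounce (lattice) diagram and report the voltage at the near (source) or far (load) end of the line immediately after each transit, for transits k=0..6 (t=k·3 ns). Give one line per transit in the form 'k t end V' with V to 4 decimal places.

Γ_L=1.000000, Γ_S=-0.428571; launch V₁=5·25/35=3.571429
k=0 src: V=3.5714
k=1 load: inc=3.571429, refl=3.571429·1.000000=3.5714; V=0.000000+3.571429+3.571429=7.1429
k=2 src: inc=3.571429, refl=3.571429·-0.428571=-1.5306; V=3.571429+3.571429+-1.530612=5.6122
k=3 load: inc=-1.530612, refl=-1.530612·1.000000=-1.5306; V=7.142857+-1.530612+-1.530612=4.0816
k=4 src: inc=-1.530612, refl=-1.530612·-0.428571=0.6560; V=5.612245+-1.530612+0.655977=4.7376
k=5 load: inc=0.655977, refl=0.655977·1.000000=0.6560; V=4.081633+0.655977+0.655977=5.3936
k=6 src: inc=0.655977, refl=0.655977·-0.428571=-0.2811; V=4.737609+0.655977+-0.281133=5.1125

0 0 source 3.5714
1 3 load 7.1429
2 6 source 5.6122
3 9 load 4.0816
4 12 source 4.7376
5 15 load 5.3936
6 18 source 5.1125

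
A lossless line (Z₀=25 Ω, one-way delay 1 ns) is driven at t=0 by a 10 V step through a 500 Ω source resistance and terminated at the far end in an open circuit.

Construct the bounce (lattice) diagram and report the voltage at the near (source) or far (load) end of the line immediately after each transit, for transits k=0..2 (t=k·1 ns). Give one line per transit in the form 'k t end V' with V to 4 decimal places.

0 0 source 0.4762
1 1 load 0.9524
2 2 source 1.3832

Γ_L=1.000000, Γ_S=0.904762; launch V₁=10·25/525=0.476190
k=0 src: V=0.4762
k=1 load: inc=0.476190, refl=0.476190·1.000000=0.4762; V=0.000000+0.476190+0.476190=0.9524
k=2 src: inc=0.476190, refl=0.476190·0.904762=0.4308; V=0.476190+0.476190+0.430839=1.3832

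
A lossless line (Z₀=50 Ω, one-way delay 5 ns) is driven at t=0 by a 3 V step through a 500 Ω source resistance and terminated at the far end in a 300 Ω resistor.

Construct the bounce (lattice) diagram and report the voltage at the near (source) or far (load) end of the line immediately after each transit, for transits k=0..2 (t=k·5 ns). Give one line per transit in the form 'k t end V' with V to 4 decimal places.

Γ_L=0.714286, Γ_S=0.818182; launch V₁=3·50/550=0.272727
k=0 src: V=0.2727
k=1 load: inc=0.272727, refl=0.272727·0.714286=0.1948; V=0.000000+0.272727+0.194805=0.4675
k=2 src: inc=0.194805, refl=0.194805·0.818182=0.1594; V=0.272727+0.194805+0.159386=0.6269

0 0 source 0.2727
1 5 load 0.4675
2 10 source 0.6269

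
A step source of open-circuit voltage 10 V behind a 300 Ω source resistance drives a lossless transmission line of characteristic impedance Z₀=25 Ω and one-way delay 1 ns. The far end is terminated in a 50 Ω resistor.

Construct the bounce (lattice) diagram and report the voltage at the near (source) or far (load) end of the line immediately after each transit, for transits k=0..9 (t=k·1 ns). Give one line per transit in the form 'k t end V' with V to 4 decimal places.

Γ_L=0.333333, Γ_S=0.846154; launch V₁=10·25/325=0.769231
k=0 src: V=0.7692
k=1 load: inc=0.769231, refl=0.769231·0.333333=0.2564; V=0.000000+0.769231+0.256410=1.0256
k=2 src: inc=0.256410, refl=0.256410·0.846154=0.2170; V=0.769231+0.256410+0.216963=1.2426
k=3 load: inc=0.216963, refl=0.216963·0.333333=0.0723; V=1.025641+0.216963+0.072321=1.3149
k=4 src: inc=0.072321, refl=0.072321·0.846154=0.0612; V=1.242604+0.072321+0.061195=1.3761
k=5 load: inc=0.061195, refl=0.061195·0.333333=0.0204; V=1.314924+0.061195+0.020398=1.3965
k=6 src: inc=0.020398, refl=0.020398·0.846154=0.0173; V=1.376119+0.020398+0.017260=1.4138
k=7 load: inc=0.017260, refl=0.017260·0.333333=0.0058; V=1.396517+0.017260+0.005753=1.4195
k=8 src: inc=0.005753, refl=0.005753·0.846154=0.0049; V=1.413777+0.005753+0.004868=1.4244
k=9 load: inc=0.004868, refl=0.004868·0.333333=0.0016; V=1.419530+0.004868+0.001623=1.4260

0 0 source 0.7692
1 1 load 1.0256
2 2 source 1.2426
3 3 load 1.3149
4 4 source 1.3761
5 5 load 1.3965
6 6 source 1.4138
7 7 load 1.4195
8 8 source 1.4244
9 9 load 1.4260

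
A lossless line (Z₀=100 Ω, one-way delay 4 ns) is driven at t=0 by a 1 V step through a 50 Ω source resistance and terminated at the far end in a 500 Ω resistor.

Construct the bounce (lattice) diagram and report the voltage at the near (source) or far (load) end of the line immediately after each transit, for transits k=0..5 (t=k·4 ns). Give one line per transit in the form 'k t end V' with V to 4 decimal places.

Γ_L=0.666667, Γ_S=-0.333333; launch V₁=1·100/150=0.666667
k=0 src: V=0.6667
k=1 load: inc=0.666667, refl=0.666667·0.666667=0.4444; V=0.000000+0.666667+0.444444=1.1111
k=2 src: inc=0.444444, refl=0.444444·-0.333333=-0.1481; V=0.666667+0.444444+-0.148148=0.9630
k=3 load: inc=-0.148148, refl=-0.148148·0.666667=-0.0988; V=1.111111+-0.148148+-0.098765=0.8642
k=4 src: inc=-0.098765, refl=-0.098765·-0.333333=0.0329; V=0.962963+-0.098765+0.032922=0.8971
k=5 load: inc=0.032922, refl=0.032922·0.666667=0.0219; V=0.864198+0.032922+0.021948=0.9191

0 0 source 0.6667
1 4 load 1.1111
2 8 source 0.9630
3 12 load 0.8642
4 16 source 0.8971
5 20 load 0.9191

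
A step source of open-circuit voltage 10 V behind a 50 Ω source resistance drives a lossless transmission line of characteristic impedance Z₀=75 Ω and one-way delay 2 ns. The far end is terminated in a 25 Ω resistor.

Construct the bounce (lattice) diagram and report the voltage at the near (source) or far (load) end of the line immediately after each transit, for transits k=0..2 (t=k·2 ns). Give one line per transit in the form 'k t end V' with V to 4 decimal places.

0 0 source 6.0000
1 2 load 3.0000
2 4 source 3.6000

Γ_L=-0.500000, Γ_S=-0.200000; launch V₁=10·75/125=6.000000
k=0 src: V=6.0000
k=1 load: inc=6.000000, refl=6.000000·-0.500000=-3.0000; V=0.000000+6.000000+-3.000000=3.0000
k=2 src: inc=-3.000000, refl=-3.000000·-0.200000=0.6000; V=6.000000+-3.000000+0.600000=3.6000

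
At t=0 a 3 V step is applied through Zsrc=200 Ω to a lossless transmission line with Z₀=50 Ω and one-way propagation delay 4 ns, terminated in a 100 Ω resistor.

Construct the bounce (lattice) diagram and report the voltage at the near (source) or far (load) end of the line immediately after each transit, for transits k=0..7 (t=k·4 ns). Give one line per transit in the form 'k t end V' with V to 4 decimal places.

0 0 source 0.6000
1 4 load 0.8000
2 8 source 0.9200
3 12 load 0.9600
4 16 source 0.9840
5 20 load 0.9920
6 24 source 0.9968
7 28 load 0.9984

Γ_L=0.333333, Γ_S=0.600000; launch V₁=3·50/250=0.600000
k=0 src: V=0.6000
k=1 load: inc=0.600000, refl=0.600000·0.333333=0.2000; V=0.000000+0.600000+0.200000=0.8000
k=2 src: inc=0.200000, refl=0.200000·0.600000=0.1200; V=0.600000+0.200000+0.120000=0.9200
k=3 load: inc=0.120000, refl=0.120000·0.333333=0.0400; V=0.800000+0.120000+0.040000=0.9600
k=4 src: inc=0.040000, refl=0.040000·0.600000=0.0240; V=0.920000+0.040000+0.024000=0.9840
k=5 load: inc=0.024000, refl=0.024000·0.333333=0.0080; V=0.960000+0.024000+0.008000=0.9920
k=6 src: inc=0.008000, refl=0.008000·0.600000=0.0048; V=0.984000+0.008000+0.004800=0.9968
k=7 load: inc=0.004800, refl=0.004800·0.333333=0.0016; V=0.992000+0.004800+0.001600=0.9984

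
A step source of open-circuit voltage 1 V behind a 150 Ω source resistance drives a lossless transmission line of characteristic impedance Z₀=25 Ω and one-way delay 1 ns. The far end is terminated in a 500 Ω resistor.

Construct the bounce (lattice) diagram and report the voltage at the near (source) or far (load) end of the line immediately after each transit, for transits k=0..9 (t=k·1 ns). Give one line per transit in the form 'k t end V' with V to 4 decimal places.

Γ_L=0.904762, Γ_S=0.714286; launch V₁=1·25/175=0.142857
k=0 src: V=0.1429
k=1 load: inc=0.142857, refl=0.142857·0.904762=0.1293; V=0.000000+0.142857+0.129252=0.2721
k=2 src: inc=0.129252, refl=0.129252·0.714286=0.0923; V=0.142857+0.129252+0.092323=0.3644
k=3 load: inc=0.092323, refl=0.092323·0.904762=0.0835; V=0.272109+0.092323+0.083530=0.4480
k=4 src: inc=0.083530, refl=0.083530·0.714286=0.0597; V=0.364431+0.083530+0.059664=0.5076
k=5 load: inc=0.059664, refl=0.059664·0.904762=0.0540; V=0.447961+0.059664+0.053982=0.5616
k=6 src: inc=0.053982, refl=0.053982·0.714286=0.0386; V=0.507626+0.053982+0.038559=0.6002
k=7 load: inc=0.038559, refl=0.038559·0.904762=0.0349; V=0.561608+0.038559+0.034886=0.6351
k=8 src: inc=0.034886, refl=0.034886·0.714286=0.0249; V=0.600166+0.034886+0.024919=0.6600
k=9 load: inc=0.024919, refl=0.024919·0.904762=0.0225; V=0.635053+0.024919+0.022546=0.6825

0 0 source 0.1429
1 1 load 0.2721
2 2 source 0.3644
3 3 load 0.4480
4 4 source 0.5076
5 5 load 0.5616
6 6 source 0.6002
7 7 load 0.6351
8 8 source 0.6600
9 9 load 0.6825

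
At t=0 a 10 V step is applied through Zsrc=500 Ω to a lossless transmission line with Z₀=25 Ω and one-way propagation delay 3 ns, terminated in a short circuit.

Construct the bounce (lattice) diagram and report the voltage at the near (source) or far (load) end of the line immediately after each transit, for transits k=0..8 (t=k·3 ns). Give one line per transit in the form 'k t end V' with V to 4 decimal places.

0 0 source 0.4762
1 3 load 0.0000
2 6 source -0.4308
3 9 load 0.0000
4 12 source 0.3898
5 15 load 0.0000
6 18 source -0.3527
7 21 load 0.0000
8 24 source 0.3191

Γ_L=-1.000000, Γ_S=0.904762; launch V₁=10·25/525=0.476190
k=0 src: V=0.4762
k=1 load: inc=0.476190, refl=0.476190·-1.000000=-0.4762; V=0.000000+0.476190+-0.476190=0.0000
k=2 src: inc=-0.476190, refl=-0.476190·0.904762=-0.4308; V=0.476190+-0.476190+-0.430839=-0.4308
k=3 load: inc=-0.430839, refl=-0.430839·-1.000000=0.4308; V=0.000000+-0.430839+0.430839=0.0000
k=4 src: inc=0.430839, refl=0.430839·0.904762=0.3898; V=-0.430839+0.430839+0.389807=0.3898
k=5 load: inc=0.389807, refl=0.389807·-1.000000=-0.3898; V=0.000000+0.389807+-0.389807=0.0000
k=6 src: inc=-0.389807, refl=-0.389807·0.904762=-0.3527; V=0.389807+-0.389807+-0.352682=-0.3527
k=7 load: inc=-0.352682, refl=-0.352682·-1.000000=0.3527; V=0.000000+-0.352682+0.352682=0.0000
k=8 src: inc=0.352682, refl=0.352682·0.904762=0.3191; V=-0.352682+0.352682+0.319093=0.3191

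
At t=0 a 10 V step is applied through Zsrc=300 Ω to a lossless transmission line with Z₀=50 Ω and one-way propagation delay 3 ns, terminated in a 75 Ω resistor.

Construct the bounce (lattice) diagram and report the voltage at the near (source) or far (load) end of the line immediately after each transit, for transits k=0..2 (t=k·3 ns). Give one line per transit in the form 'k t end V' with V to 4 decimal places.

0 0 source 1.4286
1 3 load 1.7143
2 6 source 1.9184

Γ_L=0.200000, Γ_S=0.714286; launch V₁=10·50/350=1.428571
k=0 src: V=1.4286
k=1 load: inc=1.428571, refl=1.428571·0.200000=0.2857; V=0.000000+1.428571+0.285714=1.7143
k=2 src: inc=0.285714, refl=0.285714·0.714286=0.2041; V=1.428571+0.285714+0.204082=1.9184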